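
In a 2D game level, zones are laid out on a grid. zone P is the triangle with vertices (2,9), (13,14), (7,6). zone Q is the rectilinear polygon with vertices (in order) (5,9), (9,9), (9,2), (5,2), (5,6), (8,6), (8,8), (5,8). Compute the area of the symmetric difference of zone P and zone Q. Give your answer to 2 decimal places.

43.00

|zone P| = 29, |zone Q| = 22, |zone P∩zone Q| = 4.
|zone P △ zone Q| = |zone P| + |zone Q| − 2·|zone P∩zone Q| = 29 + 22 − 8 = 43.00.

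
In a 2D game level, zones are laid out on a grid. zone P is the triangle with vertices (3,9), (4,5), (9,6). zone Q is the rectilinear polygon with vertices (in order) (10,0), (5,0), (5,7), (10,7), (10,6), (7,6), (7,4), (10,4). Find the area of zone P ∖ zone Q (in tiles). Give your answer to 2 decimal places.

6.30

|zone P| = 10.5, |zone P∩zone Q| = 4.2.
|zone P ∖ zone Q| = |zone P| − |zone P∩zone Q| = 10.5 − 4.2 = 6.30.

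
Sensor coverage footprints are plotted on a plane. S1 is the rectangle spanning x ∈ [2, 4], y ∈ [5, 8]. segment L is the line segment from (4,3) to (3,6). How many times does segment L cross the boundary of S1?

1

The segment meets the boundary at (3.333,5).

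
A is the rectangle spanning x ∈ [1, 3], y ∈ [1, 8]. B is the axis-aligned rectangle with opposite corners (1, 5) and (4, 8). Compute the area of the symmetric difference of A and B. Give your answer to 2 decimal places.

|A∩B|: x∈[1,3], y∈[5,8] → 2·3 = 6.
|A △ B| = |A| + |B| − 2·|A∩B| = 14 + 9 − 12 = 11.00.

11.00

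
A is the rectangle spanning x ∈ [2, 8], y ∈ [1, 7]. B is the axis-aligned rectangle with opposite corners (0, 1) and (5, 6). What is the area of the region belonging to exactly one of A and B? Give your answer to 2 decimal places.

|A∩B|: x∈[2,5], y∈[1,6] → 3·5 = 15.
|A △ B| = |A| + |B| − 2·|A∩B| = 36 + 25 − 30 = 31.00.

31.00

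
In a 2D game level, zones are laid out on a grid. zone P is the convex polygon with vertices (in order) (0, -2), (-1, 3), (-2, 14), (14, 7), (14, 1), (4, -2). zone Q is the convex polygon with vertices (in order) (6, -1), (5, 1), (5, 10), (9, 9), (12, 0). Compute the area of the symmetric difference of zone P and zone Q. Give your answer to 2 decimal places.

118.65

|zone P| = 172, |zone Q| = 54.5, |zone P∩zone Q| = 53.9242.
|zone P △ zone Q| = |zone P| + |zone Q| − 2·|zone P∩zone Q| = 172 + 54.5 − 107.8485 = 118.65.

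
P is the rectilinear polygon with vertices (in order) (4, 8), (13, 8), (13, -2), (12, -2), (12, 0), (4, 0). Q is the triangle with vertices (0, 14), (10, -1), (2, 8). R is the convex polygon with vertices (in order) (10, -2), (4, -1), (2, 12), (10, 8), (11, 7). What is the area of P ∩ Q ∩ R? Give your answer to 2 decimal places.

The intersection is the polygon with vertices (4,5.75), (4,8), (9.333,0), (9.111,0).
By the shoelace formula its area is 6.64.

6.64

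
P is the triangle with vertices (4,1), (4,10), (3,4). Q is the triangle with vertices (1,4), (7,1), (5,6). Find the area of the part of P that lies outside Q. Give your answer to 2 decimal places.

|P| = 4.5, |P∩Q| = 2.2091.
|P ∖ Q| = |P| − |P∩Q| = 4.5 − 2.2091 = 2.29.

2.29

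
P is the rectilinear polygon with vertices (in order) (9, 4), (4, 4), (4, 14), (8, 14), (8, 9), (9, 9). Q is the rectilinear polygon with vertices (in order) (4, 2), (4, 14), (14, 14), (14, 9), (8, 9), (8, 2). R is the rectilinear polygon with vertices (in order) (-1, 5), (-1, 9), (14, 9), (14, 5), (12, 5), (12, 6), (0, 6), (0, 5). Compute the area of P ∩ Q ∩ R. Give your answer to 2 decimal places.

12.00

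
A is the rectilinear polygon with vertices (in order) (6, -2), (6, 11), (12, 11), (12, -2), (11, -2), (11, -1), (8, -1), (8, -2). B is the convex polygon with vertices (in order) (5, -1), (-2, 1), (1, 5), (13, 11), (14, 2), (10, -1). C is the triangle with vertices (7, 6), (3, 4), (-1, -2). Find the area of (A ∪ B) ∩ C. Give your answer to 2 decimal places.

7.20

The region (A ∪ B) ∩ C is the polygon with vertices (0.52,0.28), (3,4), (7,6), (1.111,0.111).
By the shoelace formula its area is 7.20.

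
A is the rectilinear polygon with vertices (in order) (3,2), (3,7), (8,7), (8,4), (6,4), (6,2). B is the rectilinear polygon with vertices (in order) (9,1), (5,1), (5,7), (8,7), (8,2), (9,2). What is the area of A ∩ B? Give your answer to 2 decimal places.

The intersection is the polygon with vertices (8,7), (8,4), (6,4), (6,2), (5,2), (5,7).
By the shoelace formula its area is 11.00.

11.00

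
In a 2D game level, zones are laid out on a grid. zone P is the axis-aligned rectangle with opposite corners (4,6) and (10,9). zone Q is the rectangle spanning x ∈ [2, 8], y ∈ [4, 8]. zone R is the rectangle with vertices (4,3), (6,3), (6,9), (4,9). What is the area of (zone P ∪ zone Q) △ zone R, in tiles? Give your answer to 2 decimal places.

26.00

|zone P ∪ zone Q| = 34.
|(zone P ∪ zone Q) ∩ zone R| = 10.
|(zone P ∪ zone Q) △ zone R| = 34 + 12 − 20 = 26.00.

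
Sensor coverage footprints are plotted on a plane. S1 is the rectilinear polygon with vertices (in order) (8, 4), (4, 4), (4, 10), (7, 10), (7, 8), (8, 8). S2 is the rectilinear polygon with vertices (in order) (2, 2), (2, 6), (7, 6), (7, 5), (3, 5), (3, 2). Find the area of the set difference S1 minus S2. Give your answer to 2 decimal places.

|S1| = 22, |S1∩S2| = 3.
|S1 ∖ S2| = |S1| − |S1∩S2| = 22 − 3 = 19.00.

19.00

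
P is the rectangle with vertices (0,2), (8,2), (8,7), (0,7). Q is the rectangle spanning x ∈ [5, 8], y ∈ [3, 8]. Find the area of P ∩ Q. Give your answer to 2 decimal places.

12.00

|P∩Q|: x∈[5,8], y∈[3,7] → 3·4 = 12.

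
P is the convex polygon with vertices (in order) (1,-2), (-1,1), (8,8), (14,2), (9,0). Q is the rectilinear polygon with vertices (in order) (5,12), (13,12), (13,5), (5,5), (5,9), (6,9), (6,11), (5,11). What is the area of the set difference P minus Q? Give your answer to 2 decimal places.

64.50

|P| = 74.5, |P∩Q| = 10.
|P ∖ Q| = |P| − |P∩Q| = 74.5 − 10 = 64.50.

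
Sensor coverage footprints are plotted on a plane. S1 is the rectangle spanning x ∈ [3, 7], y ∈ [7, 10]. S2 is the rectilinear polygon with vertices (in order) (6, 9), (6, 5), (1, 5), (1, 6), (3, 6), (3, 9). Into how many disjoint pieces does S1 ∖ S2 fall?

S1 ∖ S2 is a single connected region.

1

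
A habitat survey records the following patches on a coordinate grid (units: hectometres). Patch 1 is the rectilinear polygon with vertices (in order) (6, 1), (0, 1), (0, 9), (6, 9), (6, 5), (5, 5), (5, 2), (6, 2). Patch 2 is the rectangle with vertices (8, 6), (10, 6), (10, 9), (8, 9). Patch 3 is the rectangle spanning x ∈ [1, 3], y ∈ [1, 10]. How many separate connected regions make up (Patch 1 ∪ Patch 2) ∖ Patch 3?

(Patch 1 ∪ Patch 2) ∖ Patch 3 splits into 3 disjoint pieces (area 21, area 8, area 6).

3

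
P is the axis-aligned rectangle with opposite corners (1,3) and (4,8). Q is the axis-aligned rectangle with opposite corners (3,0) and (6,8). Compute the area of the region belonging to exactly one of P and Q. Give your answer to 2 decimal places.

|P∩Q|: x∈[3,4], y∈[3,8] → 1·5 = 5.
|P △ Q| = |P| + |Q| − 2·|P∩Q| = 15 + 24 − 10 = 29.00.

29.00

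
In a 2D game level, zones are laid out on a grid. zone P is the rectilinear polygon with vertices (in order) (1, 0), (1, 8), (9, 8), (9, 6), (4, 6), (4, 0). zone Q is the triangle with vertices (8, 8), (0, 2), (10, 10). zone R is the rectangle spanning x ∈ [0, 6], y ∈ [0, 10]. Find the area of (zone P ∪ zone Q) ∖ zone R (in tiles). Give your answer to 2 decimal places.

|zone P ∪ zone Q| = 34.7917.
|(zone P ∪ zone Q) ∩ zone R| = 28.2917.
|(zone P ∪ zone Q) ∖ zone R| = 34.7917 − 28.2917 = 6.50.

6.50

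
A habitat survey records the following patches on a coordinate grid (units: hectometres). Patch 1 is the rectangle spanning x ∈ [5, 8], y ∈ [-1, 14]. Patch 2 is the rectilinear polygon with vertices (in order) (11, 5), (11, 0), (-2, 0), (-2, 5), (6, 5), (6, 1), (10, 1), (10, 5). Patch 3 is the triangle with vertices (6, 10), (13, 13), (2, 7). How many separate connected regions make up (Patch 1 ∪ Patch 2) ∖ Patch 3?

(Patch 1 ∪ Patch 2) ∖ Patch 3 splits into 2 disjoint pieces (area 73.3636, area 11.5179).

2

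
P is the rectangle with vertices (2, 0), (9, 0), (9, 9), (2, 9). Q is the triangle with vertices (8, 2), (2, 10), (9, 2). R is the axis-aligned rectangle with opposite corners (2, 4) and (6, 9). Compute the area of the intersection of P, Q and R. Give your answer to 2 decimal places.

The intersection is the polygon with vertices (6,5.429), (6,4.667), (2.75,9), (2.875,9).
By the shoelace formula its area is 1.46.

1.46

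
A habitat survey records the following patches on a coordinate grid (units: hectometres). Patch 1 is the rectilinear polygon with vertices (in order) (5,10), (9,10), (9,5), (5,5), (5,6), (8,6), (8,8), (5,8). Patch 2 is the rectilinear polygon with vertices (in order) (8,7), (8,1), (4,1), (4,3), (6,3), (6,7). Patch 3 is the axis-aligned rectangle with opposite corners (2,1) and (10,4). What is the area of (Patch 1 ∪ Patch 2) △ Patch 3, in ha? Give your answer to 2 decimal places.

32.00

|Patch 1 ∪ Patch 2| = 28.
|(Patch 1 ∪ Patch 2) ∩ Patch 3| = 10.
|(Patch 1 ∪ Patch 2) △ Patch 3| = 28 + 24 − 20 = 32.00.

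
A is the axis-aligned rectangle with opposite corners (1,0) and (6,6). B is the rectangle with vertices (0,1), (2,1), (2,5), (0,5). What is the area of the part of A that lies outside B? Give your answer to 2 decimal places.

|A∩B|: x∈[1,2], y∈[1,5] → 1·4 = 4.
|A| = 30.
|A ∖ B| = |A| − |A∩B| = 30 − 4 = 26.00.

26.00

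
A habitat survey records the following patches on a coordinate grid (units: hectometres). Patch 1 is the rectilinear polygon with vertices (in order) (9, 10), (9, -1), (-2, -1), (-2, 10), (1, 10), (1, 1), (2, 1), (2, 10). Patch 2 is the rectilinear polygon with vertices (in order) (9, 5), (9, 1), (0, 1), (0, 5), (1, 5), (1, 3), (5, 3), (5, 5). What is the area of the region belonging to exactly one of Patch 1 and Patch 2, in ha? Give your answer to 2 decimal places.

|Patch 1| = 112, |Patch 2| = 28, |Patch 1∩Patch 2| = 26.
|Patch 1 △ Patch 2| = |Patch 1| + |Patch 2| − 2·|Patch 1∩Patch 2| = 112 + 28 − 52 = 88.00.

88.00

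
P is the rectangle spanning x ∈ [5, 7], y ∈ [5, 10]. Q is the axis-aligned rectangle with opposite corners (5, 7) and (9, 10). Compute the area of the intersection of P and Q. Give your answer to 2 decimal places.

6.00

|P∩Q|: x∈[5,7], y∈[7,10] → 2·3 = 6.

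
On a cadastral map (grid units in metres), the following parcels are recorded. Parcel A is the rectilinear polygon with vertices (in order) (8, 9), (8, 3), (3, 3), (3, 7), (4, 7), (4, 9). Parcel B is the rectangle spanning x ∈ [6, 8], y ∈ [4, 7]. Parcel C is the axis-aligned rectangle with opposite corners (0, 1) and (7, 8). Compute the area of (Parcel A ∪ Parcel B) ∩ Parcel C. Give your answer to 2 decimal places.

19.00

The region (Parcel A ∪ Parcel B) ∩ Parcel C is the polygon with vertices (3,3), (3,7), (4,7), (4,8), (7,8), (7,3).
By the shoelace formula its area is 19.00.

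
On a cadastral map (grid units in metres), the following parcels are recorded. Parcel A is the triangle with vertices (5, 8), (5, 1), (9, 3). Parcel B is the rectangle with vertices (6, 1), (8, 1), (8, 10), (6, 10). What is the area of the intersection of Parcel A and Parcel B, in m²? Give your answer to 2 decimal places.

The intersection is the polygon with vertices (6,1.5), (6,6.75), (8,4.25), (8,2.5).
By the shoelace formula its area is 7.00.

7.00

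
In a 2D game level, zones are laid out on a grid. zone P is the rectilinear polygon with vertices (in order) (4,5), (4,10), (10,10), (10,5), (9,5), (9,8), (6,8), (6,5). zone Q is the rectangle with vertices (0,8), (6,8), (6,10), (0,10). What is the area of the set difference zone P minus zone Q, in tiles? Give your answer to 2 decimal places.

|zone P| = 21, |zone P∩zone Q| = 4.
|zone P ∖ zone Q| = |zone P| − |zone P∩zone Q| = 21 − 4 = 17.00.

17.00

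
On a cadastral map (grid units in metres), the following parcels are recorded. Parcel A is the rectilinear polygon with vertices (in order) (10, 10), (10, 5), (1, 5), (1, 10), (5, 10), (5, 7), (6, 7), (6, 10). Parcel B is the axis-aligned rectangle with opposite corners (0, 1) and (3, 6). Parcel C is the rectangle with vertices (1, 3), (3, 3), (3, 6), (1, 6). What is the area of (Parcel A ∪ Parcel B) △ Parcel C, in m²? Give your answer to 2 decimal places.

|Parcel A ∪ Parcel B| = 55.
|(Parcel A ∪ Parcel B) ∩ Parcel C| = 6.
|(Parcel A ∪ Parcel B) △ Parcel C| = 55 + 6 − 12 = 49.00.

49.00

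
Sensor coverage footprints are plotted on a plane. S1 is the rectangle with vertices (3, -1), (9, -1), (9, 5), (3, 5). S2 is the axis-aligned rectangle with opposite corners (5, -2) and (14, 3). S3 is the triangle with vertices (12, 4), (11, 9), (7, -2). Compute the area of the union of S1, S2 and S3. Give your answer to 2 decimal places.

By inclusion–exclusion:
Individual areas: |S1| = 36, |S2| = 45, |S3| = 15.5.
|S1∩S2|: x∈[5,9], y∈[-1,3] → 4·4 = 16.
|S1∩S3| = 2.8652.
|S2∩S3| = 5.8712.
|S1∩S2∩S3| = 2.8197.
|S1 ∪ S2 ∪ S3| = 96.5 − 24.7364 + 2.8197 = 74.58.

74.58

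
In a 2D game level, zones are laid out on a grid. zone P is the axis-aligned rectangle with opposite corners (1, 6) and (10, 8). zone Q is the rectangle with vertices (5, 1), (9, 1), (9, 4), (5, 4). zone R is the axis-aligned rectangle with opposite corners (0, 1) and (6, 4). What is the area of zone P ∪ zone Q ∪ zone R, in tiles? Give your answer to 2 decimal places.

45.00

By inclusion–exclusion:
Individual areas: |zone P| = 18, |zone Q| = 12, |zone R| = 18.
|zone P∩zone Q| = 0 (no overlap).
|zone P∩zone R| = 0 (no overlap).
|zone Q∩zone R|: x∈[5,6], y∈[1,4] → 1·3 = 3.
|zone P∩zone Q∩zone R| = 0.
|zone P ∪ zone Q ∪ zone R| = 48 − 3 + 0 = 45.00.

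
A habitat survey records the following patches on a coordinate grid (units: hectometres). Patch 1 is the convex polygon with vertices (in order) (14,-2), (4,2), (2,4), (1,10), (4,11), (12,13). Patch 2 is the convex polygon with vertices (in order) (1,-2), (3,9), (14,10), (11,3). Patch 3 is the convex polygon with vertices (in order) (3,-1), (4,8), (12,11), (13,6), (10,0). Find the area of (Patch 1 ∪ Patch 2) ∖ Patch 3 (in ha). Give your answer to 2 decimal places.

|Patch 1 ∪ Patch 2| = 141.616.
|(Patch 1 ∪ Patch 2) ∩ Patch 3| = 78.238.
|(Patch 1 ∪ Patch 2) ∖ Patch 3| = 141.616 − 78.238 = 63.38.

63.38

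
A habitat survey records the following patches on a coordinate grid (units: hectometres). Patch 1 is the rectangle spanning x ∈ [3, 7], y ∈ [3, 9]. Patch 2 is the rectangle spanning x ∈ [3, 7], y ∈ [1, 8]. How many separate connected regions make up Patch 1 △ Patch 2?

2

Patch 1 △ Patch 2 splits into 2 disjoint pieces (area 4, area 8).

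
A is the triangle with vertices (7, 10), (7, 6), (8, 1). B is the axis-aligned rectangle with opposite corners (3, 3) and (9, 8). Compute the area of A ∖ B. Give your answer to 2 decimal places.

|A| = 2, |A∩B| = 1.6.
|A ∖ B| = |A| − |A∩B| = 2 − 1.6 = 0.40.

0.40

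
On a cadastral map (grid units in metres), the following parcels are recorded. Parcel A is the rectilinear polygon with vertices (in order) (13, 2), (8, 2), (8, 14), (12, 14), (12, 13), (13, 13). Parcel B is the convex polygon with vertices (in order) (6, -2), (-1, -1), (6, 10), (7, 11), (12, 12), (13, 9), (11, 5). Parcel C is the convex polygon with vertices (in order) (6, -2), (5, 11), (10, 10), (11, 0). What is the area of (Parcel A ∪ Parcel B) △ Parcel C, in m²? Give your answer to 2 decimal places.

87.94

|Parcel A ∪ Parcel B| = 124.3143.
|(Parcel A ∪ Parcel B) ∩ Parcel C| = 47.1888.
|(Parcel A ∪ Parcel B) △ Parcel C| = 124.3143 + 58 − 94.3776 = 87.94.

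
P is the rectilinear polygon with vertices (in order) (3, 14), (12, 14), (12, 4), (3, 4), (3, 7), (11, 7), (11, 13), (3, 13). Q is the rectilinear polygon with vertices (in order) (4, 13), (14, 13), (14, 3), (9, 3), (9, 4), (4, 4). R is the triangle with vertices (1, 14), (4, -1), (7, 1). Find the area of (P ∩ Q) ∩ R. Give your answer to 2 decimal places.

2.77

The region (P ∩ Q) ∩ R is the polygon with vertices (4,4), (4,7), (4.231,7), (5.615,4).
By the shoelace formula its area is 2.77.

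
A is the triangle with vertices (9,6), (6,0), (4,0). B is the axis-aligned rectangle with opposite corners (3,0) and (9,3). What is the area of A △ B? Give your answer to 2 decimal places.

|A| = 6, |B| = 18, |A∩B| = 4.5.
|A △ B| = |A| + |B| − 2·|A∩B| = 6 + 18 − 9 = 15.00.

15.00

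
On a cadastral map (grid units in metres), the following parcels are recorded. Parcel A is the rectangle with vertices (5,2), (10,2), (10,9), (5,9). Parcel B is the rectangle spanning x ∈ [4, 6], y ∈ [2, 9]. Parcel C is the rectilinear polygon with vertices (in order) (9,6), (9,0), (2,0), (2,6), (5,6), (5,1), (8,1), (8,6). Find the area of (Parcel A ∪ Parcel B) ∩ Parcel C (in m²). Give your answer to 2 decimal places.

|Parcel A ∪ Parcel B| = 42.
|(Parcel A ∪ Parcel B) ∩ Parcel C| = 8.00.

8.00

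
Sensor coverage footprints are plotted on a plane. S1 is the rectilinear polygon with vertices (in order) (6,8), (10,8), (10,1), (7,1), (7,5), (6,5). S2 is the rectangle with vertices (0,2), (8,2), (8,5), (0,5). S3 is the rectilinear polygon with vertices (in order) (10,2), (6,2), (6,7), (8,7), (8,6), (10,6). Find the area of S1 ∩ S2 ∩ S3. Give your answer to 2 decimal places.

3.00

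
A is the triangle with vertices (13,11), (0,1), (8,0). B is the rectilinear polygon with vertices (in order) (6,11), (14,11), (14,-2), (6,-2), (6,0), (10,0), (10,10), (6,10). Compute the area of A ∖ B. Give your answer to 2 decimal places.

40.06

|A| = 46.5, |A∩B| = 6.4385.
|A ∖ B| = |A| − |A∩B| = 46.5 − 6.4385 = 40.06.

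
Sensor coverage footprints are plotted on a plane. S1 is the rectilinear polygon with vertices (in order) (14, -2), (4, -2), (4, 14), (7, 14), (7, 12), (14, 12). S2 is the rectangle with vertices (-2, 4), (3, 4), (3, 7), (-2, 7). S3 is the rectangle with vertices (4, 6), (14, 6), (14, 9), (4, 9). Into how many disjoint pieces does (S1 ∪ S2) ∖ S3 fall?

3

(S1 ∪ S2) ∖ S3 splits into 3 disjoint pieces (area 80, area 36, area 15).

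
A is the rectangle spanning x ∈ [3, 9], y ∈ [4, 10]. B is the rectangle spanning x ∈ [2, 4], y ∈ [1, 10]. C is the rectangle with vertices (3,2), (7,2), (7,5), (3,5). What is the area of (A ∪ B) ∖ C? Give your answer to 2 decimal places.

42.00

|A ∪ B| = 48.
|(A ∪ B) ∩ C| = 6.
|(A ∪ B) ∖ C| = 48 − 6 = 42.00.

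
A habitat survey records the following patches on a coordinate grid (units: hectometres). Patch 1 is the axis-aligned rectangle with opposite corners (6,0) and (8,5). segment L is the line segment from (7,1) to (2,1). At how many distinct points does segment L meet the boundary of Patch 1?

1

The segment meets the boundary at (6,1).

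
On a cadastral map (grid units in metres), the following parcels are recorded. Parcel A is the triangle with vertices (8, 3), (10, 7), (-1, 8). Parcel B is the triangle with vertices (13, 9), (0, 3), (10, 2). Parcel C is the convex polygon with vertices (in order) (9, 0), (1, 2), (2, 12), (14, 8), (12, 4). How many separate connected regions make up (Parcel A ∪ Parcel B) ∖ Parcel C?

3

(Parcel A ∪ Parcel B) ∖ Parcel C splits into 3 disjoint pieces (area 1.4744, area 0.1962, area 0.3526).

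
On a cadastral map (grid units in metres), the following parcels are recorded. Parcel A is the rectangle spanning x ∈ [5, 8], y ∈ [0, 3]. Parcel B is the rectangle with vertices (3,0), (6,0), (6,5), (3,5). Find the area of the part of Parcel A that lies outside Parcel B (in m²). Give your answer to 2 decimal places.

|Parcel A∩Parcel B|: x∈[5,6], y∈[0,3] → 1·3 = 3.
|Parcel A| = 9.
|Parcel A ∖ Parcel B| = |Parcel A| − |Parcel A∩Parcel B| = 9 − 3 = 6.00.

6.00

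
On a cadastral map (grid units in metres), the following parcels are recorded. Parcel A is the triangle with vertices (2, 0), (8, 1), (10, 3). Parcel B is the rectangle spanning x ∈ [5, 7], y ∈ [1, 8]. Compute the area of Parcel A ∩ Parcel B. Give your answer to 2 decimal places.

1.00

The intersection is the polygon with vertices (7,1.875), (7,1), (5,1), (5,1.125).
By the shoelace formula its area is 1.00.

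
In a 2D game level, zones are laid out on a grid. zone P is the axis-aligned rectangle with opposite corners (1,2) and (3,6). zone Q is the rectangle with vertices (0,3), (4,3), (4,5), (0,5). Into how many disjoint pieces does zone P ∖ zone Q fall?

2

zone P ∖ zone Q splits into 2 disjoint pieces (area 2, area 2).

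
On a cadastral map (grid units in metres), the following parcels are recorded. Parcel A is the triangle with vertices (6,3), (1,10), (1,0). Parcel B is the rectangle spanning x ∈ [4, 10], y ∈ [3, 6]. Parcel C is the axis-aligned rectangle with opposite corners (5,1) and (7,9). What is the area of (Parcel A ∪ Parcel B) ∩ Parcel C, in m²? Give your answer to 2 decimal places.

6.30

The region (Parcel A ∪ Parcel B) ∩ Parcel C is the polygon with vertices (7,6), (7,3), (6,3), (5,2.4), (5,6).
By the shoelace formula its area is 6.30.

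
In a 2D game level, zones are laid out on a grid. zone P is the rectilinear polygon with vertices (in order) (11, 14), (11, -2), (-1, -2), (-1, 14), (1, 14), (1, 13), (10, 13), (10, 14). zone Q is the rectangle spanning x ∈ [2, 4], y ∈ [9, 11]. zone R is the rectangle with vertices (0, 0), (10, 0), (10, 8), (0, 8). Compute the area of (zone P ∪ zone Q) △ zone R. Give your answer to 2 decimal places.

|zone P ∪ zone Q| = 183.
|(zone P ∪ zone Q) ∩ zone R| = 80.
|(zone P ∪ zone Q) △ zone R| = 183 + 80 − 160 = 103.00.

103.00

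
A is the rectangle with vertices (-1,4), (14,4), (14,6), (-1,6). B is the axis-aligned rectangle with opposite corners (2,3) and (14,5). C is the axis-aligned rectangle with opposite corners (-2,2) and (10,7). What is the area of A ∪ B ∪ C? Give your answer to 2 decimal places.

72.00

By inclusion–exclusion:
Individual areas: |A| = 30, |B| = 24, |C| = 60.
|A∩B|: x∈[2,14], y∈[4,5] → 12·1 = 12.
|A∩C|: x∈[-1,10], y∈[4,6] → 11·2 = 22.
|B∩C|: x∈[2,10], y∈[3,5] → 8·2 = 16.
|A∩B∩C| = 8.
|A ∪ B ∪ C| = 114 − 50 + 8 = 72.00.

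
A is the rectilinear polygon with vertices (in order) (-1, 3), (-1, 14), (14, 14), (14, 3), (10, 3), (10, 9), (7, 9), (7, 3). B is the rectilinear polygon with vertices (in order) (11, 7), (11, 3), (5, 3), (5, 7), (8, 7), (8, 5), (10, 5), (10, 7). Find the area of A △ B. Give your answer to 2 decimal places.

143.00

|A| = 147, |B| = 20, |A∩B| = 12.
|A △ B| = |A| + |B| − 2·|A∩B| = 147 + 20 − 24 = 143.00.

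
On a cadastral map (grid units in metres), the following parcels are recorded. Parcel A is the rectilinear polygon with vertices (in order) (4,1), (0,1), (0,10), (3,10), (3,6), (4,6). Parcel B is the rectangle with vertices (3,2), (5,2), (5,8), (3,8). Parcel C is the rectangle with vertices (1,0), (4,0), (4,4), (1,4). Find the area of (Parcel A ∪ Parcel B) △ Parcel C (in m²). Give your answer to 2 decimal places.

34.00

|Parcel A ∪ Parcel B| = 40.
|(Parcel A ∪ Parcel B) ∩ Parcel C| = 9.
|(Parcel A ∪ Parcel B) △ Parcel C| = 40 + 12 − 18 = 34.00.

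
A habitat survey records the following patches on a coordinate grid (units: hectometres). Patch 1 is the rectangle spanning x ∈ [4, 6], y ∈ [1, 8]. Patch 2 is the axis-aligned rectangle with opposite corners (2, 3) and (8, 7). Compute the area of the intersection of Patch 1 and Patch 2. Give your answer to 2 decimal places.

8.00

|Patch 1∩Patch 2|: x∈[4,6], y∈[3,7] → 2·4 = 8.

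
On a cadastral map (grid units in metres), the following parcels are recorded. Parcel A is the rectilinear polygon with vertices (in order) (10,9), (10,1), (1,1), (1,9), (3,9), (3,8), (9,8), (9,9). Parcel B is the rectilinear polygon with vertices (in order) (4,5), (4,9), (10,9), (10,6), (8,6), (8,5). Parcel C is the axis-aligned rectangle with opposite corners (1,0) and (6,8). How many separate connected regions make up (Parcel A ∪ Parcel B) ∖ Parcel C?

(Parcel A ∪ Parcel B) ∖ Parcel C splits into 2 disjoint pieces (area 34, area 2).

2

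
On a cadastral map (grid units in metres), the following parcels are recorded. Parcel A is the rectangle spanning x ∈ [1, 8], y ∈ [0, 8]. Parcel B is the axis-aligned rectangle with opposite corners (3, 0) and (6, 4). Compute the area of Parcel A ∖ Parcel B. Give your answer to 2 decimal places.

44.00

|Parcel A∩Parcel B|: x∈[3,6], y∈[0,4] → 3·4 = 12.
|Parcel A| = 56.
|Parcel A ∖ Parcel B| = |Parcel A| − |Parcel A∩Parcel B| = 56 − 12 = 44.00.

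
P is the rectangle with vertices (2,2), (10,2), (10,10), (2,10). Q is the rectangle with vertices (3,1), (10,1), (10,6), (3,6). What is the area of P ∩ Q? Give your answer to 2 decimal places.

|P∩Q|: x∈[3,10], y∈[2,6] → 7·4 = 28.

28.00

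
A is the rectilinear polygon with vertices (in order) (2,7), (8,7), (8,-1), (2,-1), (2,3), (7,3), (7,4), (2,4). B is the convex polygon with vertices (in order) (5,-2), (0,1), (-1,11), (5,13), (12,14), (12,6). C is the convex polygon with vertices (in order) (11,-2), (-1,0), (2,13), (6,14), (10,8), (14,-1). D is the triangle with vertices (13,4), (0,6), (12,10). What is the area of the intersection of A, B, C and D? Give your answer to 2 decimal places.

The intersection is the polygon with vertices (2,6.667), (3,7), (8,7), (8,4.769), (2,5.692).
By the shoelace formula its area is 10.45.

10.45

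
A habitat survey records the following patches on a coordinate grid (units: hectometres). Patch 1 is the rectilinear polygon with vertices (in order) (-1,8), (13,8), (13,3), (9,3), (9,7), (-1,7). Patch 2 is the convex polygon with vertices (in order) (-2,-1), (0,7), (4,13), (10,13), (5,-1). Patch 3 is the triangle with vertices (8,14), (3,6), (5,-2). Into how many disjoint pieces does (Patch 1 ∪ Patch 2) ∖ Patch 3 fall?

(Patch 1 ∪ Patch 2) ∖ Patch 3 splits into 2 disjoint pieces (area 60.7708, area 35.0679).

2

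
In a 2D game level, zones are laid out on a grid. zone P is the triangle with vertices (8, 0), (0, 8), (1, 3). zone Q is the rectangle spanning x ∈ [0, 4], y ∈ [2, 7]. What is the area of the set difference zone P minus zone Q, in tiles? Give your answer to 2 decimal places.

5.07

|zone P| = 16, |zone P∩zone Q| = 10.9333.
|zone P ∖ zone Q| = |zone P| − |zone P∩zone Q| = 16 − 10.9333 = 5.07.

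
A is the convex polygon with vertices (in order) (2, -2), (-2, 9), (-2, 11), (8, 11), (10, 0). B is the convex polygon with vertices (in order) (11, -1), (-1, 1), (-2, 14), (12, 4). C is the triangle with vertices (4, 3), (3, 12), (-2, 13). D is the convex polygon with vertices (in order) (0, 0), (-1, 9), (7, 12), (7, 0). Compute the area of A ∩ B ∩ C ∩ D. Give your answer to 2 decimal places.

11.85

The intersection is the polygon with vertices (3.19,10.293), (4,3), (0.143,9.429), (2.934,10.475).
By the shoelace formula its area is 11.85.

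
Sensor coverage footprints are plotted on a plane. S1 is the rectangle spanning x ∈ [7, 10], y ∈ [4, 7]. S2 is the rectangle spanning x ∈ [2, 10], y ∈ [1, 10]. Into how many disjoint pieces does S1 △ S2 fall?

S1 △ S2 is a single connected region.

1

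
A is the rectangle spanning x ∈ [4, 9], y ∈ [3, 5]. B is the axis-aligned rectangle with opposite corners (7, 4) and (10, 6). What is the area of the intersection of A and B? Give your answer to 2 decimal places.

2.00

|A∩B|: x∈[7,9], y∈[4,5] → 2·1 = 2.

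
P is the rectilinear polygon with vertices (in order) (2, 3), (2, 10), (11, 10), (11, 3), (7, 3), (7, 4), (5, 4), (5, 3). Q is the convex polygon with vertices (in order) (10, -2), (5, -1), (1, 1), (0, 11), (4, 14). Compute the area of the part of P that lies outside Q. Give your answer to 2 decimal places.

|P| = 61, |P∩Q| = 31.6875.
|P ∖ Q| = |P| − |P∩Q| = 61 − 31.6875 = 29.31.

29.31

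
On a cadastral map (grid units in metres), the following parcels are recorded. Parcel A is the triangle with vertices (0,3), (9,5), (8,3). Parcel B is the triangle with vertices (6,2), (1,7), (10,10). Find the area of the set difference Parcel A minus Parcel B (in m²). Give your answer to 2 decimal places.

4.99

|Parcel A| = 8, |Parcel A∩Parcel B| = 3.0085.
|Parcel A ∖ Parcel B| = |Parcel A| − |Parcel A∩Parcel B| = 8 − 3.0085 = 4.99.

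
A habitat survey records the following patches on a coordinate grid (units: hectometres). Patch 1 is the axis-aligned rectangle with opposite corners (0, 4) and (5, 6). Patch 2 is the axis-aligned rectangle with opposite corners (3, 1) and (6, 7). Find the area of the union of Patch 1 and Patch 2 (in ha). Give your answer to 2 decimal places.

24.00

By inclusion–exclusion:
Individual areas: |Patch 1| = 10, |Patch 2| = 18.
|Patch 1∩Patch 2|: x∈[3,5], y∈[4,6] → 2·2 = 4.
|Patch 1 ∪ Patch 2| = 28 − 4 = 24.00.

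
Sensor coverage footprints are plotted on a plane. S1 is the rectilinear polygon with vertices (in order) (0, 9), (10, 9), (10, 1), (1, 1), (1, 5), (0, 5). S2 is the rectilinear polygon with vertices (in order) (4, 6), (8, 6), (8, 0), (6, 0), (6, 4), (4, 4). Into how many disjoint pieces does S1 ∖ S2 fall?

S1 ∖ S2 is a single connected region.

1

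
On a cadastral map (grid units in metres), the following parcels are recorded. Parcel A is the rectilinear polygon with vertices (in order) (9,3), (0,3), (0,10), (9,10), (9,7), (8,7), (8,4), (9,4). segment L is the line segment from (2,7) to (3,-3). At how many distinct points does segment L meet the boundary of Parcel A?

The segment meets the boundary at (2.4,3).

1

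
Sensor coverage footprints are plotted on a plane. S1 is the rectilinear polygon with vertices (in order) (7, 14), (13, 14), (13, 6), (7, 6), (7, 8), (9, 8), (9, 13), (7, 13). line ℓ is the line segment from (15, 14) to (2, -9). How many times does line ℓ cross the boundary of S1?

2

The segment meets the boundary at (10.478,6), (13,10.462).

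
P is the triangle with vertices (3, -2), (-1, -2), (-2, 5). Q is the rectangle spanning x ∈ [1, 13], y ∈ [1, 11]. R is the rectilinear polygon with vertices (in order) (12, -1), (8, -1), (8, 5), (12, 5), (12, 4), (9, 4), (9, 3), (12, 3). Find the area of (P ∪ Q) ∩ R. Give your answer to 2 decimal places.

13.00

The region (P ∪ Q) ∩ R is the polygon with vertices (8,1), (8,5), (12,5), (12,4), (9,4), (9,3), (12,3), (12,1).
By the shoelace formula its area is 13.00.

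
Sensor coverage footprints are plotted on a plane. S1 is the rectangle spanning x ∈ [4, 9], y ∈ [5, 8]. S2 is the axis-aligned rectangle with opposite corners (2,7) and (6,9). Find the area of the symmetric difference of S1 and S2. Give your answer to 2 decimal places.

19.00

|S1∩S2|: x∈[4,6], y∈[7,8] → 2·1 = 2.
|S1 △ S2| = |S1| + |S2| − 2·|S1∩S2| = 15 + 8 − 4 = 19.00.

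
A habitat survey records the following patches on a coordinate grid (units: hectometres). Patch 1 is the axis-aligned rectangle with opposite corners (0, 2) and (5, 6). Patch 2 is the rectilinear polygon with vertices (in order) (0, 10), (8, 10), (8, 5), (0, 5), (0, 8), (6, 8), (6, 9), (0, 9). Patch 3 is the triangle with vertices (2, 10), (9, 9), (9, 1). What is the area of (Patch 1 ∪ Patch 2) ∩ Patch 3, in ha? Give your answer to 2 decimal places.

14.87

The region (Patch 1 ∪ Patch 2) ∩ Patch 3 is the polygon with vertices (6,8), (6,9), (2.778,9), (2,10), (8,9.143), (8,5), (5.889,5), (3.556,8).
By the shoelace formula its area is 14.87.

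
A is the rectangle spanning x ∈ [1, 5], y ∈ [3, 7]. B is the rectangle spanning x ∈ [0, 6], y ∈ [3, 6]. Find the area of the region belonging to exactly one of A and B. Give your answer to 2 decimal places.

10.00

|A∩B|: x∈[1,5], y∈[3,6] → 4·3 = 12.
|A △ B| = |A| + |B| − 2·|A∩B| = 16 + 18 − 24 = 10.00.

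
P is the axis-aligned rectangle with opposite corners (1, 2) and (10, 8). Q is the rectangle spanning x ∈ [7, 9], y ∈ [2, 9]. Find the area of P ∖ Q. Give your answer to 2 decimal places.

42.00

|P∩Q|: x∈[7,9], y∈[2,8] → 2·6 = 12.
|P| = 54.
|P ∖ Q| = |P| − |P∩Q| = 54 − 12 = 42.00.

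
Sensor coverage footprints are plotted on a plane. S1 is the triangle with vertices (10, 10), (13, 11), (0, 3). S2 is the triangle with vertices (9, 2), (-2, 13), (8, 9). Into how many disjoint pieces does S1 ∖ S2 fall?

S1 ∖ S2 splits into 2 disjoint pieces (area 2.7266, area 0.986).

2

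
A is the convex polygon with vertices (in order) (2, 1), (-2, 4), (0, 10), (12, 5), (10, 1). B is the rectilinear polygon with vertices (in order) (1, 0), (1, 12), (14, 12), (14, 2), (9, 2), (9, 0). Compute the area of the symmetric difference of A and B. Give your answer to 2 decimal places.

98.83

|A| = 80, |B| = 146, |A∩B| = 63.5833.
|A △ B| = |A| + |B| − 2·|A∩B| = 80 + 146 − 127.1667 = 98.83.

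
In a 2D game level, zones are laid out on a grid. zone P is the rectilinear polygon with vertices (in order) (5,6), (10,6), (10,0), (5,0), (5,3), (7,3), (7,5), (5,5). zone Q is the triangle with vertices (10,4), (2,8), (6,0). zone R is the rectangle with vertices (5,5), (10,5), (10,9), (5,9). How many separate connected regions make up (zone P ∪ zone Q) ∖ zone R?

1

(zone P ∪ zone Q) ∖ zone R is a single connected region.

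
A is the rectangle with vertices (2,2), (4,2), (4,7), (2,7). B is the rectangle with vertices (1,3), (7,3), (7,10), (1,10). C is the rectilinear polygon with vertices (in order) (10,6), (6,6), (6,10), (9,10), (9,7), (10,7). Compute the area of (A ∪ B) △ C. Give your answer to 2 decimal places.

49.00

|A ∪ B| = 44.
|(A ∪ B) ∩ C| = 4.
|(A ∪ B) △ C| = 44 + 13 − 8 = 49.00.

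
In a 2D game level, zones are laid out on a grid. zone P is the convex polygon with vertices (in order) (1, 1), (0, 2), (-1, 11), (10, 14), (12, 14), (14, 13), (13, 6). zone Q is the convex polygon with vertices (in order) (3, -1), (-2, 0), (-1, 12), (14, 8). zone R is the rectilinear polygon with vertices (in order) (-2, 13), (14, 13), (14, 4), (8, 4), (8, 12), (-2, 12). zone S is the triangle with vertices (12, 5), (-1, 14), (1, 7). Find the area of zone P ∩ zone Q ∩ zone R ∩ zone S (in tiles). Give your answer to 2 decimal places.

3.77

The intersection is the polygon with vertices (10.636,5.248), (8,5.727), (8,7.769), (11.097,5.625).
By the shoelace formula its area is 3.77.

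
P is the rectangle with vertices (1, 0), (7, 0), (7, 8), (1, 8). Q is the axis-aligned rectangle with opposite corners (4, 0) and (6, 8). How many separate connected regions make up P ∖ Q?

2

P ∖ Q splits into 2 disjoint pieces (area 8, area 24).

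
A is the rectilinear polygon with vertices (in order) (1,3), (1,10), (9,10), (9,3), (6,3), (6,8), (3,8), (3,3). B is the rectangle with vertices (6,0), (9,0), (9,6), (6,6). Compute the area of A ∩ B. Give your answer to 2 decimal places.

9.00

The intersection is the polygon with vertices (9,3), (6,3), (6,6), (9,6).
By the shoelace formula its area is 9.00.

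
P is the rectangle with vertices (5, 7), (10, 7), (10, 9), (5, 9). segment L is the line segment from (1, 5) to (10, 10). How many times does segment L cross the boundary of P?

The segment meets the boundary at (8.2,9), (5,7.222).

2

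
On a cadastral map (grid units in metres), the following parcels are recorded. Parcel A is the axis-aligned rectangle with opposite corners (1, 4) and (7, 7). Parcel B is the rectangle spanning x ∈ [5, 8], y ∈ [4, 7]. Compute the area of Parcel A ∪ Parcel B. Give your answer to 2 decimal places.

By inclusion–exclusion:
Individual areas: |Parcel A| = 18, |Parcel B| = 9.
|Parcel A∩Parcel B|: x∈[5,7], y∈[4,7] → 2·3 = 6.
|Parcel A ∪ Parcel B| = 27 − 6 = 21.00.

21.00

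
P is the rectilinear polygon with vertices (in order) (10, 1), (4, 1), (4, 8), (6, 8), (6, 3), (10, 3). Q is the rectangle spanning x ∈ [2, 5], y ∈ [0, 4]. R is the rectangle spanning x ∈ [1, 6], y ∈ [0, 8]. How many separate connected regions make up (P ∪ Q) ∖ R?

(P ∪ Q) ∖ R is a single connected region.

1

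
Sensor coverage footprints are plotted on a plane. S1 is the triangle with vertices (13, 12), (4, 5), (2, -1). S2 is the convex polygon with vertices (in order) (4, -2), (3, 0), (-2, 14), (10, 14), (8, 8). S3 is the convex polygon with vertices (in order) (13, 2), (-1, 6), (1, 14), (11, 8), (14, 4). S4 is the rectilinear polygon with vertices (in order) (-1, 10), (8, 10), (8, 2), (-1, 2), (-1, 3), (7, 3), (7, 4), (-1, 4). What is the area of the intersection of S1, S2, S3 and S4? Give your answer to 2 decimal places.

The intersection is the polygon with vertices (6.552,4.379), (6.231,4), (6,4), (3.87,4.609), (4,5), (8,8.111), (8,8).
By the shoelace formula its area is 6.45.

6.45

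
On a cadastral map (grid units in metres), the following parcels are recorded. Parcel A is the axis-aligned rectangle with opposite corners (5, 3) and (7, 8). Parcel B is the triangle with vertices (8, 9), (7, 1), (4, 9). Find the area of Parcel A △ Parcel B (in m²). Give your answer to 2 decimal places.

10.17

|Parcel A| = 10, |Parcel B| = 16, |Parcel A∩Parcel B| = 7.9167.
|Parcel A △ Parcel B| = |Parcel A| + |Parcel B| − 2·|Parcel A∩Parcel B| = 10 + 16 − 15.8333 = 10.17.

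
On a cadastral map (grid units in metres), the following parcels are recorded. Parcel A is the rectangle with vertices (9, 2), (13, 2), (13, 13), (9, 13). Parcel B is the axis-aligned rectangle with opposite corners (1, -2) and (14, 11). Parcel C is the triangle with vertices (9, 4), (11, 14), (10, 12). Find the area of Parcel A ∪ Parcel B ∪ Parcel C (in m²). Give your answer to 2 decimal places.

By inclusion–exclusion:
Individual areas: |Parcel A| = 44, |Parcel B| = 169, |Parcel C| = 3.
|Parcel A∩Parcel B|: x∈[9,13], y∈[2,11] → 4·9 = 36.
|Parcel A∩Parcel C| = 2.85.
|Parcel B∩Parcel C| = 1.8375.
|Parcel A∩Parcel B∩Parcel C| = 1.8375.
|Parcel A ∪ Parcel B ∪ Parcel C| = 216 − 40.6875 + 1.8375 = 177.15.

177.15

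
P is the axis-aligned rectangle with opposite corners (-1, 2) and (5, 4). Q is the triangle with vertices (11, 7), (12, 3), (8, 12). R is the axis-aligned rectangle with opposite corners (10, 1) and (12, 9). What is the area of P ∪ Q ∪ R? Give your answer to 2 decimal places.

29.17

By inclusion–exclusion:
Individual areas: |P| = 12, |Q| = 3.5, |R| = 16.
|P∩Q| = 0.
|P∩R| = 0 (no overlap).
|Q∩R| = 2.3333.
|P∩Q∩R| = 0.
|P ∪ Q ∪ R| = 31.5 − 2.3333 + 0 = 29.17.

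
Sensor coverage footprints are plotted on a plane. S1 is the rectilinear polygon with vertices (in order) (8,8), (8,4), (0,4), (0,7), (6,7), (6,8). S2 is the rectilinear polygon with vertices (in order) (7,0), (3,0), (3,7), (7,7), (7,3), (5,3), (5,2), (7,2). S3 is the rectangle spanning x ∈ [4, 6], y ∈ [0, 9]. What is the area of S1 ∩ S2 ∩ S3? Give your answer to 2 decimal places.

The intersection is the polygon with vertices (6,7), (6,4), (4,4), (4,7).
By the shoelace formula its area is 6.00.

6.00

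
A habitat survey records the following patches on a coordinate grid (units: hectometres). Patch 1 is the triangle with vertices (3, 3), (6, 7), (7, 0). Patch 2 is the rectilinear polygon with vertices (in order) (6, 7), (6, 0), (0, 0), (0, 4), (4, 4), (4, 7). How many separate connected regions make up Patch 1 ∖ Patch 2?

Patch 1 ∖ Patch 2 splits into 2 disjoint pieces (area 0.0417, area 3.125).

2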